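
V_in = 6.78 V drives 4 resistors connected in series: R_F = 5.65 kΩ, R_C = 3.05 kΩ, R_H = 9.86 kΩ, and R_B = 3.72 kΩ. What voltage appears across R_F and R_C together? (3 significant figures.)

Series total: ΣR = 5.65 + 3.05 + 9.86 + 3.72 = 22.28 kΩ.
R_{R_F..R_C} = 5.65 + 3.05 = 8.700 kΩ.
Voltage divider: V = V_in · (8.700 / 22.28) = 6.78 × 0.3905 = 2.647 V.

V ≈ 2.65 V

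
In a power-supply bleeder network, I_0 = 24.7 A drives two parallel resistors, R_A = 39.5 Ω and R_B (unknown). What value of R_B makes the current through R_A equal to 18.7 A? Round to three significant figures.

R_B ≈ 123 Ω

The fraction through R_A equals R_B/(R_A+R_B).
With f = 0.7571, R_B = R_A · f/(1−f) = 39.5 × 3.117 = 123.1 Ω.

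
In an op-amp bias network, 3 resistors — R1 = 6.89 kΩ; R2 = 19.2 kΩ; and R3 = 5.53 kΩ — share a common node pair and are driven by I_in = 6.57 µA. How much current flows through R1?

I ≈ 2.52 µA

ΣG = 1/6.89 + 1/19.2 + 1/5.53 = 0.3781.
By the current-divider rule, I = I_in · G_k/ΣG = 6.57 × 0.3839 = 2.522 µA.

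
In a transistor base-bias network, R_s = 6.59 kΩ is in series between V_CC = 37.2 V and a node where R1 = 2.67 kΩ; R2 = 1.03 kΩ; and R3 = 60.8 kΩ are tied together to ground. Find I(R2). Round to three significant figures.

I ≈ 3.62 mA

Parallel bank: R_p = 1/(1/2.67 + 1/1.03 + 1/60.8) = 0.7343 kΩ.
V_A = 37.2 × 0.7343/7.324 = 3.729 V.
Branch current I = V_A/R2 = 3.729/1.03 = 3.621 mA.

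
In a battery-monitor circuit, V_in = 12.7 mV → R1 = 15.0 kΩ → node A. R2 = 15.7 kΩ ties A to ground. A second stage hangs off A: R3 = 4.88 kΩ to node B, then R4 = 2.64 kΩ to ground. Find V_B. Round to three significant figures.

V_B ≈ 1.13 mV

Looking into the second stage from A: R3 + R4 = 7.520 kΩ appears in parallel with R2.
Effective lower resistance at A: R2 ‖ 7.520 = 5.085 kΩ.
So V_A = 12.7 × 0.2532 = 3.215 mV.
Then the unloaded second divider: V_B = V_A × R4/(R3+R4) = 3.215 × 0.3511 = 1.129 mV.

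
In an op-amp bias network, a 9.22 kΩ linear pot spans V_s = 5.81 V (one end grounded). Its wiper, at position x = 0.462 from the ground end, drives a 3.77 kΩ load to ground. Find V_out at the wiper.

V_out ≈ 1.67 V

Lower segment x·R_p = 4.260 kΩ; upper segment (1−x)·R_p = 4.960 kΩ.
(x·R_p) ‖ R_L = 2.000 kΩ.
V_out = 5.81 × 2.000/(4.960 + 2.000) = 1.669 V.
(Unloaded: V_out = x·V_s = 2.68 V.)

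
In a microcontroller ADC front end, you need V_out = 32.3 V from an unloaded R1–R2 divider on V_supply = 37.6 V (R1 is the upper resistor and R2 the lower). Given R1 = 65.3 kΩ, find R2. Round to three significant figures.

R2 ≈ 398 kΩ

V_out/V_supply = R2/(R1+R2) = 0.8590.
So R2 = R1 · V_out/(V_supply − V_out) = 65.3 × 32.3/(37.6 − 32.3) = 65.3 × 6.094 = 398.0 kΩ.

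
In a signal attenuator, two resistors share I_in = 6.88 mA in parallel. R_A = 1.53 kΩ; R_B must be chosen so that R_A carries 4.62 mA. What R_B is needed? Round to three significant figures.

R_B ≈ 3.13 kΩ

Two-branch current divider: I_A = I_in · R_B/(R_A + R_B).
With f = 0.6715, R_B = R_A · f/(1−f) = 1.53 × 2.044 = 3.128 kΩ.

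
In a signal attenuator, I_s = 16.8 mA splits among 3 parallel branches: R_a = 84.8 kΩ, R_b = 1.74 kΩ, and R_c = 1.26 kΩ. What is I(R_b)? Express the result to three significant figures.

ΣG = 1/84.8 + 1/1.74 + 1/1.26 = 1.380.
R_b takes the fraction G_k/ΣG = 0.5747/1.380 = 0.4164, so I = 16.8 × 0.4164 = 6.996 mA.

I ≈ 7.00 mA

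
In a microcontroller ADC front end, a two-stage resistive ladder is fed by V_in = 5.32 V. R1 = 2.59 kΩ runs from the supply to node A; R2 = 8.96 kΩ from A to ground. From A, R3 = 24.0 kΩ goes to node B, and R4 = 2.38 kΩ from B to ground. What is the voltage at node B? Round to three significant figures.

V_B ≈ 0.346 V

The second stage (R3 + R4 = 26.38 kΩ) loads node A in parallel with R2.
Effective lower resistance at A: R2 ‖ 26.38 = 6.688 kΩ.
First divider: V_A = V_in · 6.688/(2.59 + 6.688) = 3.835 V.
Stage 2 is unloaded, so V_B = V_A · R4/(R3+R4) = 3.835 × 2.38/26.38 = 0.3460 V.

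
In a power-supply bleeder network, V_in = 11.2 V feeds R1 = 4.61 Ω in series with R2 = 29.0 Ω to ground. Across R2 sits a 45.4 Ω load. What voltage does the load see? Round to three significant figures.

First combine the lower leg with the load: R2 ‖ R_L = 17.70 Ω.
Then V_out = V_in · R2'/(R1 + R2') = 11.2 × 17.70/22.31 = 8.885 V.

V_out ≈ 8.89 V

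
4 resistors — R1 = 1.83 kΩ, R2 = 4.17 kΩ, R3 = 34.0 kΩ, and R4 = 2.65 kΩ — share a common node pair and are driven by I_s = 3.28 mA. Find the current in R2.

ΣG = 1/1.83 + 1/4.17 + 1/34.0 + 1/2.65 = 1.193.
By the current-divider rule, I = I_s · G_k/ΣG = 3.28 × 0.2010 = 0.6593 mA.

I ≈ 0.659 mA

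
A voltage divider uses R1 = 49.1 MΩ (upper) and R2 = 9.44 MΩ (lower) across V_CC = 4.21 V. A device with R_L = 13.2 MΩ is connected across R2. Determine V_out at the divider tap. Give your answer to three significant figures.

V_out ≈ 0.424 V

The load sits in parallel with R2, giving an effective lower resistance R2' = R2·R_L/(R2+R_L) = 5.504 MΩ.
Voltage divider with the loaded lower leg: V_out = 4.21 × 5.504/(49.1 + 5.504) = 4.21 × 0.1008 = 0.4244 V.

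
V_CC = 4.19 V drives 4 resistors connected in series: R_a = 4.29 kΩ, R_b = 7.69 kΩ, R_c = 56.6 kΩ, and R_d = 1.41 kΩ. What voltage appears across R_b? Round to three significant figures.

V ≈ 0.460 V

Total series resistance ΣR = 4.29 + 7.69 + 56.6 + 1.41 = 69.99 kΩ.
Voltage divider: V = V_CC · (7.690 / 69.99) = 4.19 × 0.1099 = 0.4604 V.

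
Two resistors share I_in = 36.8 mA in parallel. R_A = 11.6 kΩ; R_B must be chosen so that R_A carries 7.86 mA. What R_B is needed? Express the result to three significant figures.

The fraction through R_A equals R_B/(R_A+R_B).
With f = 0.2136, R_B = R_A · f/(1−f) = 11.6 × 0.2716 = 3.151 kΩ.

R_B ≈ 3.15 kΩ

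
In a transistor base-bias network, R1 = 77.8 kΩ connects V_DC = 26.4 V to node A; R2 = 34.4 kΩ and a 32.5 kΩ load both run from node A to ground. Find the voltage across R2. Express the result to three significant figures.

V_out ≈ 4.67 V

The load sits in parallel with R2, giving an effective lower resistance R2' = R2·R_L/(R2+R_L) = 16.71 kΩ.
Voltage divider with the loaded lower leg: V_out = 26.4 × 16.71/(77.8 + 16.71) = 26.4 × 0.1768 = 4.668 V.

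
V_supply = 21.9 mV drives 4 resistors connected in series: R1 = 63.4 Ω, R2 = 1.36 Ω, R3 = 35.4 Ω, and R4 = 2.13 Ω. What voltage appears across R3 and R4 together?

V ≈ 8.04 mV

Series total: ΣR = 63.4 + 1.36 + 35.4 + 2.13 = 102.3 Ω.
R_{R3..R4} = 35.4 + 2.13 = 37.53 Ω.
V = V_supply · R/ΣR = 21.9 × 0.3669 = 8.035 mV.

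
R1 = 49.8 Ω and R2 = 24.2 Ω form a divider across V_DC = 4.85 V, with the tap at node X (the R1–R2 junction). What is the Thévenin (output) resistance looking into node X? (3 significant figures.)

R_th ≈ 16.3 Ω

Zeroing V_DC shorts the top of R1 to ground, so R_th = R1 ‖ R2 = 16.29 Ω.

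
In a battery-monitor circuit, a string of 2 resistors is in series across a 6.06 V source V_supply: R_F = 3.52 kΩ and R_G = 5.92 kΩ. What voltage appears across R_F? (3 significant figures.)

Total series resistance ΣR = 3.52 + 5.92 = 9.440 kΩ.
By the voltage-divider rule, V = 6.06 × 3.520/9.440 = 2.260 V.

V ≈ 2.26 V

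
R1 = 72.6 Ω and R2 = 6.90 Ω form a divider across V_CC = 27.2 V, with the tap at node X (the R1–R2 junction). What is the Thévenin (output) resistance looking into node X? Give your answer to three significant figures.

With V_CC suppressed (replaced by a short), R_th = R1 ‖ R2 = (72.60 × 6.90)/(72.60 + 6.90) = 6.301 Ω.

R_th ≈ 6.30 Ω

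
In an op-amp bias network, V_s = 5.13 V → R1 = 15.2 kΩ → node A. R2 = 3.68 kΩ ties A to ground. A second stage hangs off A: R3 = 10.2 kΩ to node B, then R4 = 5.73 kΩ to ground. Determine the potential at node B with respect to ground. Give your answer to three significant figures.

V_B ≈ 0.303 V

Node A sees R2 in parallel with the series input of stage 2, R3 + R4 = 15.93 kΩ.
Effective lower resistance at A: R2 ‖ 15.93 = 2.989 kΩ.
First divider: V_A = V_s · 2.989/(15.2 + 2.989) = 0.8431 V.
Stage 2 is unloaded, so V_B = V_A · R4/(R3+R4) = 0.8431 × 5.73/15.93 = 0.3033 V.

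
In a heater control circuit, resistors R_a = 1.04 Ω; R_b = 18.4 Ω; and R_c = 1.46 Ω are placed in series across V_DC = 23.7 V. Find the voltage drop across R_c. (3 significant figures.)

V ≈ 1.66 V

Total series resistance ΣR = 1.04 + 18.4 + 1.46 = 20.90 Ω.
By the voltage-divider rule, V = 23.7 × 1.460/20.90 = 1.656 V.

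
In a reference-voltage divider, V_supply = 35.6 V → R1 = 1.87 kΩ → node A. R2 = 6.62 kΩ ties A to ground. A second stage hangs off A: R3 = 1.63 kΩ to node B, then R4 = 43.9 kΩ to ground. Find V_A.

V_A ≈ 26.9 V

Node A sees R2 in parallel with the series input of stage 2, R3 + R4 = 45.53 kΩ.
Effective lower resistance at A: R2 ‖ 45.53 = 5.780 kΩ.
First divider: V_A = V_supply · 5.780/(1.87 + 5.780) = 26.90 V.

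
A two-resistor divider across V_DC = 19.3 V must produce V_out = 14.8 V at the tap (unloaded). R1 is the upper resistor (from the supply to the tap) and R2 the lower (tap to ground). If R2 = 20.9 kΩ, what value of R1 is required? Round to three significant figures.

The divider ratio is R2/(R1+R2) = 14.8/19.3 = 0.7668.
R1 = R2·(1/k − 1) = 20.9 × 0.3041 = 6.355 kΩ.

R1 ≈ 6.35 kΩ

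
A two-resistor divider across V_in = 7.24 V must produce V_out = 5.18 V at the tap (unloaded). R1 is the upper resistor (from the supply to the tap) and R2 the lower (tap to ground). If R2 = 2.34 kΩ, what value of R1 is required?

The divider ratio is R2/(R1+R2) = 5.18/7.24 = 0.7155.
R1 = R2·(1/k − 1) = 2.34 × 0.3977 = 0.9306 kΩ.

R1 ≈ 0.931 kΩ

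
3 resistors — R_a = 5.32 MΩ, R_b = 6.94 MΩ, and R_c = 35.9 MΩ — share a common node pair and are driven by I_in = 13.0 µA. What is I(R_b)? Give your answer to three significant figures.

ΣG = 1/5.32 + 1/6.94 + 1/35.9 = 0.3599.
R_b takes the fraction G_k/ΣG = 0.1441/0.3599 = 0.4003, so I = 13.0 × 0.4003 = 5.205 µA.

I ≈ 5.20 µA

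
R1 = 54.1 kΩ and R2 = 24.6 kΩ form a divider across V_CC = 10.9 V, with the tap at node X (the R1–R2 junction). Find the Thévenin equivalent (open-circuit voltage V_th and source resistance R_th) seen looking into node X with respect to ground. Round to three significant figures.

V_th ≈ 3.41 V, R_th ≈ 16.9 kΩ

V_th is the unloaded tap voltage: V_CC · R2/(R1+R2) = 10.9 × 0.3126 = 3.407 V.
Zeroing V_CC shorts the top of R1 to ground, so R_th = R1 ‖ R2 = 16.91 kΩ.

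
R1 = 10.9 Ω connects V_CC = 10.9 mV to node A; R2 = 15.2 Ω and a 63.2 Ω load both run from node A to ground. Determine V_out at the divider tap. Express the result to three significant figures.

V_out ≈ 5.77 mV

The load sits in parallel with R2, giving an effective lower resistance R2' = R2·R_L/(R2+R_L) = 12.25 Ω.
Voltage divider with the loaded lower leg: V_out = 10.9 × 12.25/(10.9 + 12.25) = 10.9 × 0.5292 = 5.768 mV.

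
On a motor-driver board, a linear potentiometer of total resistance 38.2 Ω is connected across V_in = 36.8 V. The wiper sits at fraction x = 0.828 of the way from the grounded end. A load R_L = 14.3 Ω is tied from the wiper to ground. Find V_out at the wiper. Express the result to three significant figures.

Lower segment x·R_p = 31.63 Ω; upper segment (1−x)·R_p = 6.570 Ω.
Lower segment in parallel with the load: 31.63 ‖ 14.3 = 9.848 Ω.
Loaded-divider output: V_out = 36.8 × 0.5998 = 22.07 V.
(Unloaded: V_out = x·V_in = 30.5 V.)

V_out ≈ 22.1 V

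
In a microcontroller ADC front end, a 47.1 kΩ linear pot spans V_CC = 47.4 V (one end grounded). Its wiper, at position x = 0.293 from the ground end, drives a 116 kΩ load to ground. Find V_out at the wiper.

The pot divides into 33.30 kΩ above the wiper and 13.80 kΩ below.
Lower segment in parallel with the load: 13.80 ‖ 116 = 12.33 kΩ.
V_out = 47.4 × 12.33/(33.30 + 12.33) = 12.81 V.
(Unloaded: V_out = x·V_CC = 13.9 V.)

V_out ≈ 12.8 V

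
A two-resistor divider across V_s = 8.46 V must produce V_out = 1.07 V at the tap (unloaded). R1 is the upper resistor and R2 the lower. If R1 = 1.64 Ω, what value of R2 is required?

R2 ≈ 0.237 Ω

Required fraction k = V_out/V_s = 0.1265.
R2 = R1 · 0.1265/(1 − 0.1265) = 0.2375 Ω.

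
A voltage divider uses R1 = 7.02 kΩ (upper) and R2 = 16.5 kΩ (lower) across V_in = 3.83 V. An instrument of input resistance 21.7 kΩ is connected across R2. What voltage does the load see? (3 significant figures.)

The load sits in parallel with R2, giving an effective lower resistance R2' = R2·R_L/(R2+R_L) = 9.373 kΩ.
Then V_out = V_in · R2'/(R1 + R2') = 3.83 × 9.373/16.39 = 2.190 V.

V_out ≈ 2.19 V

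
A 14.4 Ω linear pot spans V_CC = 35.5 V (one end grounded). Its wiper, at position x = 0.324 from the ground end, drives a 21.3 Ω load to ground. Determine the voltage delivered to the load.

Lower segment x·R_p = 4.666 Ω; upper segment (1−x)·R_p = 9.734 Ω.
(x·R_p) ‖ R_L = 3.827 Ω.
V_out = 35.5 × 3.827/(9.734 + 3.827) = 10.02 V.
(Unloaded: V_out = x·V_CC = 11.5 V.)

V_out ≈ 10.0 V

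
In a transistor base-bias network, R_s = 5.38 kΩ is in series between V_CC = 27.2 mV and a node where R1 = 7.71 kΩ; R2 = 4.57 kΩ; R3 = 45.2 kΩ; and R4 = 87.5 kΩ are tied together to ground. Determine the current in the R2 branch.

Parallel bank: R_p = 1/(1/7.71 + 1/4.57 + 1/45.2 + 1/87.5) = 2.617 kΩ.
Node voltage V_A = V_CC · R_p/(R_s + R_p) = 27.2 × 0.3273 = 8.902 mV.
Branch current I = V_A/R2 = 8.902/4.57 = 1.948 µA.

I ≈ 1.95 µA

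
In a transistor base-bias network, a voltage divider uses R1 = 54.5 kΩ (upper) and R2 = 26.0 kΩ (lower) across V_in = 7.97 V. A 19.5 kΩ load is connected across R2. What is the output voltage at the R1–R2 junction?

V_out ≈ 1.35 V

R2 ‖ R_L = (26.0 × 19.5)/(26.0 + 19.5) = 11.14 kΩ.
Now apply the divider: V_out = 7.97 × 0.1697 = 1.353 V.
(Unloaded it would be 2.57 V; the load pulls it down.)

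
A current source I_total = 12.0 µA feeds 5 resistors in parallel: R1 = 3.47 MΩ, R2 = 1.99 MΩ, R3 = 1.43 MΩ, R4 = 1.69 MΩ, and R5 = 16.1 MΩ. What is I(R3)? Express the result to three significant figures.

Total conductance ΣG = 1/3.47 + 1/1.99 + 1/1.43 + 1/1.69 + 1/16.1 = 2.144 (units of 1/MΩ).
Current divider: I(R3) = I_total · G_k/ΣG = 12.0 × (0.6993/2.144) = 12.0 × 0.3262 = 3.914 µA.

I ≈ 3.91 µA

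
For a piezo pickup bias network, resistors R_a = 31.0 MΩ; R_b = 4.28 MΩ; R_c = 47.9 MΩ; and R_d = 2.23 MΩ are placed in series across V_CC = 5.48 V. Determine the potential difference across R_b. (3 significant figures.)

V ≈ 0.275 V

Total series resistance ΣR = 31.0 + 4.28 + 47.9 + 2.23 = 85.41 MΩ.
Voltage divider: V = V_CC · (4.280 / 85.41) = 5.48 × 0.05011 = 0.2746 V.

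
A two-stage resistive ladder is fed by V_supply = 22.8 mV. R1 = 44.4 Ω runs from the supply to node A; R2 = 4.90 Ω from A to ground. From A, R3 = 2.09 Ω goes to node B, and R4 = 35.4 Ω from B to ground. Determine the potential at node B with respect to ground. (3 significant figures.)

Node A sees R2 in parallel with the series input of stage 2, R3 + R4 = 37.49 Ω.
Effective lower resistance at A: R2 ‖ 37.49 = 4.334 Ω.
First divider: V_A = V_supply · 4.334/(44.4 + 4.334) = 2.027 mV.
V_B = V_A × 0.9443 = 1.914 mV.

V_B ≈ 1.91 mV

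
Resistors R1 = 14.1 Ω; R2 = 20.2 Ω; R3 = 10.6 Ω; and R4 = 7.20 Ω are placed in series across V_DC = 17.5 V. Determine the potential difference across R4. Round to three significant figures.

Total series resistance ΣR = 14.1 + 20.2 + 10.6 + 7.20 = 52.10 Ω.
V = V_DC · R/ΣR = 17.5 × 0.1382 = 2.418 V.

V ≈ 2.42 V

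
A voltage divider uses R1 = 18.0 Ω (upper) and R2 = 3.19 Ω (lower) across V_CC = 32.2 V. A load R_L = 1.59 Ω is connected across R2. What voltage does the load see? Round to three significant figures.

The load sits in parallel with R2, giving an effective lower resistance R2' = R2·R_L/(R2+R_L) = 1.061 Ω.
Voltage divider with the loaded lower leg: V_out = 32.2 × 1.061/(18.0 + 1.061) = 32.2 × 0.05567 = 1.793 V.

V_out ≈ 1.79 V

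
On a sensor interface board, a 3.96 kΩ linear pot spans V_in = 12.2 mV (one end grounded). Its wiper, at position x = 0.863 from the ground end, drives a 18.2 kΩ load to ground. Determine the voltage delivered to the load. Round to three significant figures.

The pot divides into 0.5425 kΩ above the wiper and 3.417 kΩ below.
(x·R_p) ‖ R_L = 2.877 kΩ.
Loaded-divider output: V_out = 12.2 × 0.8414 = 10.26 mV.

V_out ≈ 10.3 mV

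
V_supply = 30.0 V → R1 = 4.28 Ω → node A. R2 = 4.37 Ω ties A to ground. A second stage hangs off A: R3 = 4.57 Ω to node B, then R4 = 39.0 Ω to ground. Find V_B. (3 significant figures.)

Looking into the second stage from A: R3 + R4 = 43.57 Ω appears in parallel with R2.
R2 ‖ (R3+R4) = 3.972 Ω.
V_A = 30.0 × 3.972/(4.28 + 3.972) = 14.44 V.
Then the unloaded second divider: V_B = V_A × R4/(R3+R4) = 14.44 × 0.8951 = 12.92 V.

V_B ≈ 12.9 V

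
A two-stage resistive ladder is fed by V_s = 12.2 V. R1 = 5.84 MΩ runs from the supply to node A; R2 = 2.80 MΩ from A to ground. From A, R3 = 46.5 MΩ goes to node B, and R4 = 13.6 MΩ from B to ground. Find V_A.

Looking into the second stage from A: R3 + R4 = 60.10 MΩ appears in parallel with R2.
R2 ‖ (R3+R4) = 2.675 MΩ.
V_A = 12.2 × 2.675/(5.84 + 2.675) = 3.833 V.

V_A ≈ 3.83 V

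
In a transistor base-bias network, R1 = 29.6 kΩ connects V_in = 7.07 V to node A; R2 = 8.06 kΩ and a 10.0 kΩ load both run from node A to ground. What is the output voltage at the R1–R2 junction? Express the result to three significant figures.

V_out ≈ 0.926 V

First combine the lower leg with the load: R2 ‖ R_L = 4.463 kΩ.
Then V_out = V_in · R2'/(R1 + R2') = 7.07 × 4.463/34.06 = 0.9263 V.
(Unloaded it would be 1.51 V; the load pulls it down.)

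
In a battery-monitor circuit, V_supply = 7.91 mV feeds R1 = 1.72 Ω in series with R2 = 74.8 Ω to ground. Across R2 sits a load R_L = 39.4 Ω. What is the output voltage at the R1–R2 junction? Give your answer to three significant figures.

First combine the lower leg with the load: R2 ‖ R_L = 25.81 Ω.
Then V_out = V_supply · R2'/(R1 + R2') = 7.91 × 25.81/27.53 = 7.416 mV.
(Unloaded it would be 7.73 mV; the load pulls it down.)

V_out ≈ 7.42 mV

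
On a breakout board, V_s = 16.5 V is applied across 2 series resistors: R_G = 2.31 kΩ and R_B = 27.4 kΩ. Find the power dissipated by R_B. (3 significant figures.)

P ≈ 8.45 mW

The common current is I = 16.5/29.71 = 0.5554 mA.
P = I²R = 0.3084 × 27.4 = 8.451 mW.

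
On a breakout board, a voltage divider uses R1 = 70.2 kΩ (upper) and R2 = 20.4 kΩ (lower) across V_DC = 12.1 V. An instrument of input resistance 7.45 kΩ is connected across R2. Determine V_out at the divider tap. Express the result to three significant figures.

R2 ‖ R_L = (20.4 × 7.45)/(20.4 + 7.45) = 5.457 kΩ.
Then V_out = V_DC · R2'/(R1 + R2') = 12.1 × 5.457/75.66 = 0.8728 V.
(Unloaded it would be 2.72 V; the load pulls it down.)

V_out ≈ 0.873 V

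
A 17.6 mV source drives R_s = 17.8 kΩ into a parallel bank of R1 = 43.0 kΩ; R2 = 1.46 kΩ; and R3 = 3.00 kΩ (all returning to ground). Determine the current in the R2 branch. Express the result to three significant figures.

Equivalent of the parallel group: R_p = 0.9601 kΩ.
Node voltage V_A = V_DC · R_p/(R_s + R_p) = 17.6 × 0.05118 = 0.9008 mV.
I(R2) = V_A / R2 = 0.9008/1.46 = 0.6170 µA.
(Check via current divider: I_total = 0.9382 µA; share G_k/ΣG = 0.6576 → same result.)

I ≈ 0.617 µA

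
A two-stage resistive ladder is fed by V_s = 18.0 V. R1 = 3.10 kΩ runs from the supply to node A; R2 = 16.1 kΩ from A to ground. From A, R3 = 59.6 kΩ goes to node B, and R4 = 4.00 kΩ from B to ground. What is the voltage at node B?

V_B ≈ 0.912 V

Looking into the second stage from A: R3 + R4 = 63.60 kΩ appears in parallel with R2.
Effective lower resistance at A: R2 ‖ 63.60 = 12.85 kΩ.
First divider: V_A = V_s · 12.85/(3.10 + 12.85) = 14.50 V.
Stage 2 is unloaded, so V_B = V_A · R4/(R3+R4) = 14.50 × 4.00/63.60 = 0.9120 V.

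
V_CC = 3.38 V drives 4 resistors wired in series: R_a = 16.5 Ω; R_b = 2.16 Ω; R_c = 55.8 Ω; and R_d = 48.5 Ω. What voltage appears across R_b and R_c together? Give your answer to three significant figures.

V ≈ 1.59 V

ΣR = 16.5 + 2.16 + 55.8 + 48.5 = 123.0 Ω.
R_{R_b..R_c} = 2.16 + 55.8 = 57.96 Ω.
Voltage divider: V = V_CC · (57.96 / 123.0) = 3.38 × 0.4714 = 1.593 V.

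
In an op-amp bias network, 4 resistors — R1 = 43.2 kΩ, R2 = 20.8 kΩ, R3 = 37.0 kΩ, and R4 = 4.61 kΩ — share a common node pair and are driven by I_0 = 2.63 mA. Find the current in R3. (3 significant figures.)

ΣG = 1/43.2 + 1/20.8 + 1/37.0 + 1/4.61 = 0.3152.
R3 takes the fraction G_k/ΣG = 0.02703/0.3152 = 0.08575, so I = 2.63 × 0.08575 = 0.2255 mA.

I ≈ 0.226 mA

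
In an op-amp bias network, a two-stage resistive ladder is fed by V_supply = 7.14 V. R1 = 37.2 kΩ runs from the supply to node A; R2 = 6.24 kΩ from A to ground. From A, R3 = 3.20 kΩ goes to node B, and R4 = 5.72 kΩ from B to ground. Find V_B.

V_B ≈ 0.411 V

The second stage (R3 + R4 = 8.920 kΩ) loads node A in parallel with R2.
Effective lower resistance at A: R2 ‖ 8.920 = 3.672 kΩ.
V_A = 7.14 × 3.672/(37.2 + 3.672) = 0.6414 V.
Then the unloaded second divider: V_B = V_A × R4/(R3+R4) = 0.6414 × 0.6413 = 0.4113 V.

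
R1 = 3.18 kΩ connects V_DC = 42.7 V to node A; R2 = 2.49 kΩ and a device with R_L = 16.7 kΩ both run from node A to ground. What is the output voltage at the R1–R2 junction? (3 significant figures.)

V_out ≈ 17.3 V

The load sits in parallel with R2, giving an effective lower resistance R2' = R2·R_L/(R2+R_L) = 2.167 kΩ.
Voltage divider with the loaded lower leg: V_out = 42.7 × 2.167/(3.18 + 2.167) = 42.7 × 0.4053 = 17.30 V.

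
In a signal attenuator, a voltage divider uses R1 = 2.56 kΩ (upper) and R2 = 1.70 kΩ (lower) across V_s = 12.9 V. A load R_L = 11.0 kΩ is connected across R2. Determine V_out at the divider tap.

V_out ≈ 4.71 V

R2 ‖ R_L = (1.70 × 11.0)/(1.70 + 11.0) = 1.472 kΩ.
Voltage divider with the loaded lower leg: V_out = 12.9 × 1.472/(2.56 + 1.472) = 12.9 × 0.3651 = 4.710 V.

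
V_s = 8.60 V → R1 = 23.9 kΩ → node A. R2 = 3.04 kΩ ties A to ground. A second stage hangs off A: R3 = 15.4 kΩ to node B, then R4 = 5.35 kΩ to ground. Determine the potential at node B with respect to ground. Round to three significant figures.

V_B ≈ 0.221 V

The second stage (R3 + R4 = 20.75 kΩ) loads node A in parallel with R2.
Effective lower resistance at A: R2 ‖ 20.75 = 2.652 kΩ.
V_A = 8.60 × 2.652/(23.9 + 2.652) = 0.8588 V.
Then the unloaded second divider: V_B = V_A × R4/(R3+R4) = 0.8588 × 0.2578 = 0.2214 V.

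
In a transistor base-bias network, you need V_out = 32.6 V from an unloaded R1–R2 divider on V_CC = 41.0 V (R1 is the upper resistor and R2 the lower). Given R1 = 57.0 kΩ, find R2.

R2 ≈ 221 kΩ

V_out/V_CC = R2/(R1+R2) = 0.7951.
R2 = R1 · 0.7951/(1 − 0.7951) = 221.2 kΩ.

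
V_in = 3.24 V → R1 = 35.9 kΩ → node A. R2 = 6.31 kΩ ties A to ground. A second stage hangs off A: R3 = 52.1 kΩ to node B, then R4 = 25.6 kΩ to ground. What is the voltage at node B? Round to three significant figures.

V_B ≈ 0.149 V

Looking into the second stage from A: R3 + R4 = 77.70 kΩ appears in parallel with R2.
Effective lower resistance at A: R2 ‖ 77.70 = 5.836 kΩ.
So V_A = 3.24 × 0.1398 = 0.4531 V.
Stage 2 is unloaded, so V_B = V_A · R4/(R3+R4) = 0.4531 × 25.6/77.70 = 0.1493 V.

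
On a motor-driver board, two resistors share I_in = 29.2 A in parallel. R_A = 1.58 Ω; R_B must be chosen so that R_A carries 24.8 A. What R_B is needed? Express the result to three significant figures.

The fraction through R_A equals R_B/(R_A+R_B).
24.8/29.2 = R_B/(R_A + R_B) → R_B = R_A · (0.8493)/(1 − 0.8493) = 1.58 × 5.636 = 8.905 Ω.

R_B ≈ 8.91 Ω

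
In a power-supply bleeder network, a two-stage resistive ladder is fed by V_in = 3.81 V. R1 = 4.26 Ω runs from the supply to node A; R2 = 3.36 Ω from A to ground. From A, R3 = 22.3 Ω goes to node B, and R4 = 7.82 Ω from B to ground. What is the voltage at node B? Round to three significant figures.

V_B ≈ 0.411 V

Looking into the second stage from A: R3 + R4 = 30.12 Ω appears in parallel with R2.
Effective lower resistance at A: R2 ‖ 30.12 = 3.023 Ω.
So V_A = 3.81 × 0.4151 = 1.581 V.
V_B = V_A × 0.2596 = 0.4106 V.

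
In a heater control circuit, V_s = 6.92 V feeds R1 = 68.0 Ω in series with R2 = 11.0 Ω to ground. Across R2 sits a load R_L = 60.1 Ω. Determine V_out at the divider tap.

V_out ≈ 0.832 V

R2 ‖ R_L = (11.0 × 60.1)/(11.0 + 60.1) = 9.298 Ω.
Voltage divider with the loaded lower leg: V_out = 6.92 × 9.298/(68.0 + 9.298) = 6.92 × 0.1203 = 0.8324 V.
(Unloaded it would be 0.964 V; the load pulls it down.)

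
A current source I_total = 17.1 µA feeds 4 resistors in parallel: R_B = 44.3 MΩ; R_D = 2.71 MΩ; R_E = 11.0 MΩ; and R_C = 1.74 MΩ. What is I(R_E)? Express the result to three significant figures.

I ≈ 1.47 µA

Conductances: ΣG = 1/44.3 + 1/2.71 + 1/11.0 + 1/1.74 = 1.057 (1/MΩ).
R_E takes the fraction G_k/ΣG = 0.09091/1.057 = 0.08599, so I = 17.1 × 0.08599 = 1.470 µA.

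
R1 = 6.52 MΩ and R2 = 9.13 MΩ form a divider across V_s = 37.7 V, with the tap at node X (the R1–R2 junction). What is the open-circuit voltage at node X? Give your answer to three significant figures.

V_th is the unloaded tap voltage: V_s · R2/(R1+R2) = 37.7 × 0.5834 = 21.99 V.

V_th ≈ 22.0 V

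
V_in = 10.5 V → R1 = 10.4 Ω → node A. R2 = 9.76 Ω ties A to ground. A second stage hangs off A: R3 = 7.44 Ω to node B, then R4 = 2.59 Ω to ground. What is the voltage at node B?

Looking into the second stage from A: R3 + R4 = 10.03 Ω appears in parallel with R2.
R2 ‖ (R3+R4) = 4.947 Ω.
First divider: V_A = V_in · 4.947/(10.4 + 4.947) = 3.384 V.
V_B = V_A × 0.2582 = 0.8739 V.

V_B ≈ 0.874 V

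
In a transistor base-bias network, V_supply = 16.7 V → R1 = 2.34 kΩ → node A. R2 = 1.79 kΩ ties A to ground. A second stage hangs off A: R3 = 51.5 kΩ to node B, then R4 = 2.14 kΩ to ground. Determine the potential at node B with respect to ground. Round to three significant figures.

Node A sees R2 in parallel with the series input of stage 2, R3 + R4 = 53.64 kΩ.
Effective lower resistance at A: R2 ‖ 53.64 = 1.732 kΩ.
First divider: V_A = V_supply · 1.732/(2.34 + 1.732) = 7.104 V.
Stage 2 is unloaded, so V_B = V_A · R4/(R3+R4) = 7.104 × 2.14/53.64 = 0.2834 V.

V_B ≈ 0.283 V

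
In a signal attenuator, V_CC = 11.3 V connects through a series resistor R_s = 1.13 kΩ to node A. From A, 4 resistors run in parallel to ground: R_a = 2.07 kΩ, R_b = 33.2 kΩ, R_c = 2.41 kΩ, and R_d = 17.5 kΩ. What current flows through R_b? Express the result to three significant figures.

Parallel bank: R_p = 1/(1/2.07 + 1/33.2 + 1/2.41 + 1/17.5) = 1.015 kΩ.
V_A = 11.3 × 1.015/2.145 = 5.347 V.
I(R_b) = V_A / R_b = 5.347/33.2 = 0.1611 mA.

I ≈ 0.161 mA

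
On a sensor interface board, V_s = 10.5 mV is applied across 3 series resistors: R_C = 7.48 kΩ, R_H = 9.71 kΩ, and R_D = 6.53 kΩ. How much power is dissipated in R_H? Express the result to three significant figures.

P ≈ 1.90 nW

The common current is I = 10.5/23.72 = 0.4427 µA.
P(R_H) = I²·R_H = (0.4427)² × 9.71 = 1.903 nW.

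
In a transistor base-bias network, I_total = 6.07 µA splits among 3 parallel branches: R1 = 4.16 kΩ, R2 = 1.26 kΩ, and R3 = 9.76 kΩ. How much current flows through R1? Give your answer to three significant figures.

Conductances: ΣG = 1/4.16 + 1/1.26 + 1/9.76 = 1.136 (1/kΩ).
Current divider: I(R1) = I_total · G_k/ΣG = 6.07 × (0.2404/1.136) = 6.07 × 0.2115 = 1.284 µA.

I ≈ 1.28 µA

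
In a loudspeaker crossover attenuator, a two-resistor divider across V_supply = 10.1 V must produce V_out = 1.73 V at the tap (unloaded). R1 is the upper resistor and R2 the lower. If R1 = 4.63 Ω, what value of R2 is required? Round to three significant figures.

The divider ratio is R2/(R1+R2) = 1.73/10.1 = 0.1713.
Rearranging, R2 = R1·k/(1−k) = 4.63 × 0.2067 = 0.9570 Ω.

R2 ≈ 0.957 Ω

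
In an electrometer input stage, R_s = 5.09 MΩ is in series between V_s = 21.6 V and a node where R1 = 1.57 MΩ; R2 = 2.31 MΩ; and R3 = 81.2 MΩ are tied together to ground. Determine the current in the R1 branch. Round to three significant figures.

Parallel bank: R_p = 1/(1/1.57 + 1/2.31 + 1/81.2) = 0.9241 MΩ.
V_A = 21.6 × 0.9241/6.014 = 3.319 V.
Branch current I = V_A/R1 = 3.319/1.57 = 2.114 µA.
(Equivalently: I_total = 3.592 µA, then current-divider fraction G_k/ΣG = 0.5886.)

I ≈ 2.11 µA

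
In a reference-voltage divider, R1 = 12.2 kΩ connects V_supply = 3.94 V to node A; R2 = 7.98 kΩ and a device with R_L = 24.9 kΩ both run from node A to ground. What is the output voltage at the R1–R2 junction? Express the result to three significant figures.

R2 ‖ R_L = (7.98 × 24.9)/(7.98 + 24.9) = 6.043 kΩ.
Then V_out = V_supply · R2'/(R1 + R2') = 3.94 × 6.043/18.24 = 1.305 V.

V_out ≈ 1.31 V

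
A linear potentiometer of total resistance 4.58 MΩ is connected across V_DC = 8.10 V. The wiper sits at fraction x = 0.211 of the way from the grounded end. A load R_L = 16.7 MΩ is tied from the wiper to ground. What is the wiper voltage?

V_out ≈ 1.63 V

Lower segment x·R_p = 0.9664 MΩ; upper segment (1−x)·R_p = 3.614 MΩ.
(x·R_p) ‖ R_L = 0.9135 MΩ.
Then V_out = V_DC · 0.9135/(3.614 + 0.9135) = 1.634 V.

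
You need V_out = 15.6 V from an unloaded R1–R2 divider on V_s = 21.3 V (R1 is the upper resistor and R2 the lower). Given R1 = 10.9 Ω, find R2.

The divider ratio is R2/(R1+R2) = 15.6/21.3 = 0.7324.
R2 = R1 · 0.7324/(1 − 0.7324) = 29.83 Ω.

R2 ≈ 29.8 Ω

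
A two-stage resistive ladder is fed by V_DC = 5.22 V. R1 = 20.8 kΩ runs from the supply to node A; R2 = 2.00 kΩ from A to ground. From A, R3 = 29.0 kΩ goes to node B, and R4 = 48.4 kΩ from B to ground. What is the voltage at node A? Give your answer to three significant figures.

V_A ≈ 0.447 V

The second stage (R3 + R4 = 77.40 kΩ) loads node A in parallel with R2.
Effective lower resistance at A: R2 ‖ 77.40 = 1.950 kΩ.
So V_A = 5.22 × 0.08570 = 0.4473 V.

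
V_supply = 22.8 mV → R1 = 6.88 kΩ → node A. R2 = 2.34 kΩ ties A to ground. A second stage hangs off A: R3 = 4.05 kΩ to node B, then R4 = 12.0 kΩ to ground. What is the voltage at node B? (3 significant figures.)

V_B ≈ 3.90 mV

Node A sees R2 in parallel with the series input of stage 2, R3 + R4 = 16.05 kΩ.
Effective lower resistance at A: R2 ‖ 16.05 = 2.042 kΩ.
So V_A = 22.8 × 0.2289 = 5.219 mV.
Then the unloaded second divider: V_B = V_A × R4/(R3+R4) = 5.219 × 0.7477 = 3.902 mV.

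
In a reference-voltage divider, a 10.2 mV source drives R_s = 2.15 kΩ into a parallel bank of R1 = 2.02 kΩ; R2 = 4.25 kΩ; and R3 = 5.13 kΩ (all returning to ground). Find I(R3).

I ≈ 0.665 µA

Equivalent of the parallel group: R_p = 1.081 kΩ.
V_A = 10.2 × 1.081/3.231 = 3.412 mV.
Branch current I = V_A/R3 = 3.412/5.13 = 0.6651 µA.
(Check via current divider: I_total = 3.157 µA; share G_k/ΣG = 0.2107 → same result.)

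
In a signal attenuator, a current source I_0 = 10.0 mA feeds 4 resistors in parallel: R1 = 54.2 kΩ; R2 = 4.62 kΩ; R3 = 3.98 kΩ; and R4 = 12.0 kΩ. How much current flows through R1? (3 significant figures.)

I ≈ 0.324 mA

ΣG = 1/54.2 + 1/4.62 + 1/3.98 + 1/12.0 = 0.5695.
By the current-divider rule, I = I_0 · G_k/ΣG = 10.0 × 0.03240 = 0.3240 mA.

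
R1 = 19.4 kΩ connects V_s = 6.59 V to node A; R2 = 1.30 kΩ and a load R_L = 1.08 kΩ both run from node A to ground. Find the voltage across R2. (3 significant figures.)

The load sits in parallel with R2, giving an effective lower resistance R2' = R2·R_L/(R2+R_L) = 0.5899 kΩ.
Voltage divider with the loaded lower leg: V_out = 6.59 × 0.5899/(19.4 + 0.5899) = 6.59 × 0.02951 = 0.1945 V.

V_out ≈ 0.194 V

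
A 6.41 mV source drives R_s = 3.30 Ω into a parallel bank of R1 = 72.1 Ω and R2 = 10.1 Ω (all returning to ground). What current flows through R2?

Equivalent of the parallel group: R_p = 8.859 Ω.
V_A = 6.41 × 8.859/12.16 = 4.670 mV.
Branch current I = V_A/R2 = 4.670/10.1 = 0.4624 mA.

I ≈ 0.462 mA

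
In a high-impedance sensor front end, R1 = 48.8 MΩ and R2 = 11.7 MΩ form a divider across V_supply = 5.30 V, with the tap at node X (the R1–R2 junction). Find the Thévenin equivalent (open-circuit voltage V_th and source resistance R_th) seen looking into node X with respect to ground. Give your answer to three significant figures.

V_th ≈ 1.02 V, R_th ≈ 9.44 MΩ

V_th is the unloaded tap voltage: V_supply · R2/(R1+R2) = 5.30 × 0.1934 = 1.025 V.
With V_supply suppressed (replaced by a short), R_th = R1 ‖ R2 = (48.80 × 11.7)/(48.80 + 11.7) = 9.437 MΩ.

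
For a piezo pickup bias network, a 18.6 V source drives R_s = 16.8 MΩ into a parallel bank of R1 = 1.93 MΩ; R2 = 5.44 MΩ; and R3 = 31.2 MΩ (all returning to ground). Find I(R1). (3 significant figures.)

Combine the parallel branches: R_p = (1/1.93 + 1/5.44 + 1/31.2)⁻¹ = 1.362 MΩ.
V_A by voltage divider: V_A = 18.6 × 1.362/(16.8 + 1.362) = 1.395 V.
I(R1) = V_A / R1 = 1.395/1.93 = 0.7229 µA.

I ≈ 0.723 µA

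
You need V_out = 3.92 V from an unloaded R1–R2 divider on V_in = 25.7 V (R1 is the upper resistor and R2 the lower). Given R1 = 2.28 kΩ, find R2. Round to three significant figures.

V_out/V_in = R2/(R1+R2) = 0.1525.
So R2 = R1 · V_out/(V_in − V_out) = 2.28 × 3.92/(25.7 − 3.92) = 2.28 × 0.1800 = 0.4104 kΩ.

R2 ≈ 0.410 kΩ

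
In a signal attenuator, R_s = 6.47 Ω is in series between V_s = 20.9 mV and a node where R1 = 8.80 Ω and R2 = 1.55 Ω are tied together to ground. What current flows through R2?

Equivalent of the parallel group: R_p = 1.318 Ω.
Node voltage V_A = V_s · R_p/(R_s + R_p) = 20.9 × 0.1692 = 3.537 mV.
Branch current I = V_A/R2 = 3.537/1.55 = 2.282 mA.
(Check via current divider: I_total = 2.684 mA; share G_k/ΣG = 0.8502 → same result.)

I ≈ 2.28 mA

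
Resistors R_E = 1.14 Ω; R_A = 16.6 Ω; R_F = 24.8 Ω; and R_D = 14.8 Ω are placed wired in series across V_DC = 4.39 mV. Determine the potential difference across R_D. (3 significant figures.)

Total series resistance ΣR = 1.14 + 16.6 + 24.8 + 14.8 = 57.34 Ω.
V = V_DC · R/ΣR = 4.39 × 0.2581 = 1.133 mV.

V ≈ 1.13 mV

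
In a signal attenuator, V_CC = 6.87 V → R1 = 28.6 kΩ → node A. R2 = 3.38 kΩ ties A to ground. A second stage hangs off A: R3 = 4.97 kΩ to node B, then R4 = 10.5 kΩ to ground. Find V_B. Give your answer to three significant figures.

The second stage (R3 + R4 = 15.47 kΩ) loads node A in parallel with R2.
Effective lower resistance at A: R2 ‖ 15.47 = 2.774 kΩ.
V_A = 6.87 × 2.774/(28.6 + 2.774) = 0.6074 V.
V_B = V_A × 0.6787 = 0.4123 V.

V_B ≈ 0.412 V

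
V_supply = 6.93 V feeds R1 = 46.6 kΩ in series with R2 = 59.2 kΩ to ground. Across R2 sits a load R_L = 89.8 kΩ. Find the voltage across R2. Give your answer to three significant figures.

The load sits in parallel with R2, giving an effective lower resistance R2' = R2·R_L/(R2+R_L) = 35.68 kΩ.
Now apply the divider: V_out = 6.93 × 0.4336 = 3.005 V.
(Unloaded it would be 3.88 V; the load pulls it down.)

V_out ≈ 3.01 V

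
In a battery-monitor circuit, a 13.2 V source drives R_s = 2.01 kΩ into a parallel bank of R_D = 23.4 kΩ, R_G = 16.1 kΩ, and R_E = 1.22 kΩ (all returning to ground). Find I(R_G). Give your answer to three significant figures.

Parallel bank: R_p = 1/(1/23.4 + 1/16.1 + 1/1.22) = 1.082 kΩ.
V_A = 13.2 × 1.082/3.092 = 4.618 V.
Branch current I = V_A/R_G = 4.618/16.1 = 0.2868 mA.
(Check via current divider: I_total = 4.270 mA; share G_k/ΣG = 0.06718 → same result.)

I ≈ 0.287 mA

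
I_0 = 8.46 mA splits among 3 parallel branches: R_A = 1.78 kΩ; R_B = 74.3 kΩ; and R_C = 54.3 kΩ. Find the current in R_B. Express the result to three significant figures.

I ≈ 0.192 mA

ΣG = 1/1.78 + 1/74.3 + 1/54.3 = 0.5937.
By the current-divider rule, I = I_0 · G_k/ΣG = 8.46 × 0.02267 = 0.1918 mA.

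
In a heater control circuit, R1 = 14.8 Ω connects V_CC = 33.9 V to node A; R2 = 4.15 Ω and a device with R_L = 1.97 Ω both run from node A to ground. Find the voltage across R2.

The load sits in parallel with R2, giving an effective lower resistance R2' = R2·R_L/(R2+R_L) = 1.336 Ω.
Now apply the divider: V_out = 33.9 × 0.08279 = 2.807 V.

V_out ≈ 2.81 V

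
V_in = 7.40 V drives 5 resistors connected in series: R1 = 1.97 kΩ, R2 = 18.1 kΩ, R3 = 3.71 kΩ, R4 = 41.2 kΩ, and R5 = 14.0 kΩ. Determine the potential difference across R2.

ΣR = 1.97 + 18.1 + 3.71 + 41.2 + 14.0 = 78.98 kΩ.
V = V_in · R/ΣR = 7.40 × 0.2292 = 1.696 V.

V ≈ 1.70 V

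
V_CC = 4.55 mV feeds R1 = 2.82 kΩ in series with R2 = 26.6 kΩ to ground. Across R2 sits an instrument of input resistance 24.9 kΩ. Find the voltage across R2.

First combine the lower leg with the load: R2 ‖ R_L = 12.86 kΩ.
Now apply the divider: V_out = 4.55 × 0.8202 = 3.732 mV.

V_out ≈ 3.73 mV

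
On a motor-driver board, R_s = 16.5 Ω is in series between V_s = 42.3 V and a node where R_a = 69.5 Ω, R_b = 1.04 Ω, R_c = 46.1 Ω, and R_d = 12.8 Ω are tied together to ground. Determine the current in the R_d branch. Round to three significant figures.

I ≈ 0.176 A

Combine the parallel branches: R_p = (1/69.5 + 1/1.04 + 1/46.1 + 1/12.8)⁻¹ = 0.9296 Ω.
V_A by voltage divider: V_A = 42.3 × 0.9296/(16.5 + 0.9296) = 2.256 V.
I(R_d) = V_A / R_d = 2.256/12.8 = 0.1763 A.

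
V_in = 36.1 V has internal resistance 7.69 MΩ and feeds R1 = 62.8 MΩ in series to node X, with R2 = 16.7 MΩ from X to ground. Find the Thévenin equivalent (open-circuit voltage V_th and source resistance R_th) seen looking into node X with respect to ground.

R1' = 7.69 + 62.8 = 70.49 MΩ (source resistance + R1).
V_th is the unloaded tap voltage: V_in · R2/(R1'+R2) = 36.1 × 0.1915 = 6.914 V.
Looking into X with the source shorted: R_th = R1'·R2/(R1'+R2) = 70.49 × 16.7/87.19 = 13.50 MΩ.

V_th ≈ 6.91 V, R_th ≈ 13.5 MΩ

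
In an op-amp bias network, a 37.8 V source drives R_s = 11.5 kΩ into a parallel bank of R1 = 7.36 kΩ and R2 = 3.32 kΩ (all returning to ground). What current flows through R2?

Equivalent of the parallel group: R_p = 2.288 kΩ.
Node voltage V_A = V_s · R_p/(R_s + R_p) = 37.8 × 0.1659 = 6.272 V.
Branch current I = V_A/R2 = 6.272/3.32 = 1.889 mA.

I ≈ 1.89 mA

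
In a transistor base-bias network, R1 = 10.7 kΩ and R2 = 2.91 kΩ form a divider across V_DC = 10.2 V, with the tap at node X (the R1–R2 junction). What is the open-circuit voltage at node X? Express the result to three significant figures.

V_th is the unloaded tap voltage: V_DC · R2/(R1+R2) = 10.2 × 0.2138 = 2.181 V.

V_th ≈ 2.18 V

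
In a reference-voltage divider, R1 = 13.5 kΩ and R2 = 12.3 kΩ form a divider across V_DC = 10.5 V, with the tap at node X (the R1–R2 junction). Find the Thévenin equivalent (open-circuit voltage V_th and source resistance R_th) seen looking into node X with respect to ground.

V_th ≈ 5.01 V, R_th ≈ 6.44 kΩ

V_th is the unloaded tap voltage: V_DC · R2/(R1+R2) = 10.5 × 0.4767 = 5.006 V.
With V_DC suppressed (replaced by a short), R_th = R1 ‖ R2 = (13.50 × 12.3)/(13.50 + 12.3) = 6.436 kΩ.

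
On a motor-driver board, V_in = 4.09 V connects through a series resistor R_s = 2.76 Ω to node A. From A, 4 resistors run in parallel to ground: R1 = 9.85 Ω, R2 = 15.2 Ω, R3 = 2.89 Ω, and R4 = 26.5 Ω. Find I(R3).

I ≈ 0.561 A

Combine the parallel branches: R_p = (1/9.85 + 1/15.2 + 1/2.89 + 1/26.5)⁻¹ = 1.815 Ω.
V_A by voltage divider: V_A = 4.09 × 1.815/(2.76 + 1.815) = 1.622 V.
I(R3) = V_A / R3 = 1.622/2.89 = 0.5614 A.
(Check via current divider: I_total = 0.8941 A; share G_k/ΣG = 0.6279 → same result.)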